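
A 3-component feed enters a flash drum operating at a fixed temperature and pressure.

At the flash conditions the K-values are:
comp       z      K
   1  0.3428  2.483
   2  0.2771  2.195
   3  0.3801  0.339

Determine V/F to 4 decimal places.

Newton–Raphson from V/F = 0.68:
  V/F = 0.6800: g = -0.02058, g' = -0.8553 → V/F = 0.6559
  V/F = 0.6559: g = -0.00024, g' = -0.8357 → V/F = 0.6557
Converged at V/F = 0.6557.

V/F = 0.6557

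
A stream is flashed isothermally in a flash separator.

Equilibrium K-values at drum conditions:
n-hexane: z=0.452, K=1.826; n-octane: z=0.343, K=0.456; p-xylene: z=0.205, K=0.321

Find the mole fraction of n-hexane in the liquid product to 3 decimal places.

Iterate (Newton) starting at β = 0.5:
  β = 0.500: g = -0.2028, g' = -0.563 → β = 0.140
  β = 0.140: g = -0.0209, g' = -0.482 → β = 0.096
Converged at β = 0.096.
Compositions from xᵢ = zᵢ/(1+β(Kᵢ−1)), yᵢ = Kᵢxᵢ:
  n-hexane: x = 0.419, y = 0.765
  n-octane: x = 0.362, y = 0.165
  p-xylene: x = 0.219, y = 0.070

x_n-hexane = 0.419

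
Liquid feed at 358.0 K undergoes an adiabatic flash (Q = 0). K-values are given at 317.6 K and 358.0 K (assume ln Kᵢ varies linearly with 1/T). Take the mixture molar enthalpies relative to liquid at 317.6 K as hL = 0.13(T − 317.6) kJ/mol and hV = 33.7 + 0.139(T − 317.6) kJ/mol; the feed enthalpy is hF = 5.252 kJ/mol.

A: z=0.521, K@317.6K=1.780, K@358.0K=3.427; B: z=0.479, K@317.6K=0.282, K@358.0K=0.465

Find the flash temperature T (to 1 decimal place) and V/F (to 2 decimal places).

Adiabatic flash: solve Rachford–Rice at each trial T, then check hF = ψ·hV(T) + (1−ψ)·hL(T).
  T = 317.6 K: K = (1.780, 0.282), RR gives ψ = 0.112, H_out = 3.758 kJ/mol
  T = 358.0 K: K = (3.427, 0.465), RR gives ψ = 0.776, H_out = 31.701 kJ/mol
  T = 337.8 K: K = (2.519, 0.368), RR gives ψ = 0.508, H_out = 19.852 kJ/mol
  T = 327.7 K: K = (2.129, 0.323), RR gives ψ = 0.346, H_out = 12.988 kJ/mol
  T = 322.6 K: K = (1.948, 0.302), RR gives ψ = 0.241, H_out = 8.782 kJ/mol
  T = 320.1 K: K = (1.863, 0.292), RR gives ψ = 0.180, H_out = 6.411 kJ/mol
  T = 318.9 K: K = (1.823, 0.287), RR gives ψ = 0.149, H_out = 5.178 kJ/mol
Linear interpolation between T = 318.9 (H_out = 5.178) and T = 320.1 (H_out = 6.411) on hF = 5.252 gives T ≈ 319.0 K, at which ψ = 0.15.

T = 319.0 K, V/F = 0.15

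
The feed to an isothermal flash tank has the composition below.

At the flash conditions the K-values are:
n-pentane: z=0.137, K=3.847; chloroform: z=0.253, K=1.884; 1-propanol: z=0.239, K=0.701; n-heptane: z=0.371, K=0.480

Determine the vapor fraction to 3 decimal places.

ψ = 0.443

Newton iteration, ψ⁰ = 0.5:
  ψ = 0.500: g = -0.0287, g' = -0.497 → ψ = 0.442
  ψ = 0.442: g = 0.0005, g' = -0.517 → ψ = 0.443
Converged at ψ = 0.443.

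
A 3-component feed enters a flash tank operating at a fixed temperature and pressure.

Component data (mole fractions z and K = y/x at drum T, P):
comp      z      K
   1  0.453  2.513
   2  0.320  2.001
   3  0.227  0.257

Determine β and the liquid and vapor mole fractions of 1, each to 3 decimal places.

Rachford–Rice: g(β) = Σ zᵢ(Kᵢ−1)/(1+β(Kᵢ−1)) = 0.
Feasibility: ΣzᵢKᵢ = 1.837, Σzᵢ/Kᵢ = 1.223 — both > 1, two phases present.
Iterate (Newton) starting at β = 0.5:
  β = 0.500: g = 0.3353, g' = -0.796 → β = 0.921
  β = 0.921: g = -0.0818, g' = -1.527 → β = 0.868
  β = 0.868: g = -0.0071, g' = -1.279 → β = 0.862
Converged at β = 0.862.
Compositions from xᵢ = zᵢ/(1+β(Kᵢ−1)), yᵢ = Kᵢxᵢ:
  1: x = 0.197, y = 0.494
  2: x = 0.172, y = 0.344
  3: x = 0.632, y = 0.162

β = 0.862, x_1 = 0.197, y_1 = 0.494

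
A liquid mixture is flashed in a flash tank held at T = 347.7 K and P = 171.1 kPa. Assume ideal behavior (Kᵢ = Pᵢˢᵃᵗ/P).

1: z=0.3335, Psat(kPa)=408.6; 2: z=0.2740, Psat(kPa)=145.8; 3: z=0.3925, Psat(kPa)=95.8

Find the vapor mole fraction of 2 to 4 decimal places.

y_2 = 0.2530

Raoult's law: Kᵢ = Pᵢˢᵃᵗ/P = Pᵢˢᵃᵗ/171.1.
  K_1 = 408.6/171.1 = 2.388077, K_2 = 145.8/171.1 = 0.852133, K_3 = 95.8/171.1 = 0.559906
Material balance + equilibrium reduce to Σ zᵢ(Kᵢ−1)/(1+ψ(Kᵢ−1)) = 0.
Feasibility: ΣzᵢKᵢ = 1.2497, Σzᵢ/Kᵢ = 1.1622 — both > 1, two phases present.
Newton–Raphson from ψ = 0.57:
  ψ = 0.5700: g = -0.01638, g' = -0.3429 → ψ = 0.5222
  ψ = 0.5222: g = 0.00019, g' = -0.3512 → ψ = 0.5228
Converged at ψ = 0.5228.
Compositions from xᵢ = zᵢ/(1+ψ(Kᵢ−1)), yᵢ = Kᵢxᵢ:
  1: x = 0.1933, y = 0.4615
  2: x = 0.2970, y = 0.2530
  3: x = 0.5098, y = 0.2854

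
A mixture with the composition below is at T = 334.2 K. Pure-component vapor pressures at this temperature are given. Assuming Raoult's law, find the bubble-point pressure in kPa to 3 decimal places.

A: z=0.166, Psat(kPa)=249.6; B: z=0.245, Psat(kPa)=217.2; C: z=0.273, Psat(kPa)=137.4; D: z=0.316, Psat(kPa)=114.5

At the bubble point ψ → 0, so ΣzᵢKᵢ = 1 with Kᵢ = Pᵢˢᵃᵗ/P ⇒ P = ΣzᵢPᵢˢᵃᵗ.
P = 0.166·249.6 + 0.245·217.2 + 0.273·137.4 + 0.316·114.5 = 168.340 kPa

Pbub = 168.340 kPa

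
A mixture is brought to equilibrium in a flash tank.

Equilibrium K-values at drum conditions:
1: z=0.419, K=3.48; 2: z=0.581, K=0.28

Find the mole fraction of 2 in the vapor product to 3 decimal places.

y_2 = 0.217

Newton iteration, β⁰ = 0.5:
  β = 0.500: g = -0.1897, g' = -1.249 → β = 0.348
Converged at β = 0.348.
Compositions from xᵢ = zᵢ/(1+β(Kᵢ−1)), yᵢ = Kᵢxᵢ:
  1: x = 0.225, y = 0.783
  2: x = 0.775, y = 0.217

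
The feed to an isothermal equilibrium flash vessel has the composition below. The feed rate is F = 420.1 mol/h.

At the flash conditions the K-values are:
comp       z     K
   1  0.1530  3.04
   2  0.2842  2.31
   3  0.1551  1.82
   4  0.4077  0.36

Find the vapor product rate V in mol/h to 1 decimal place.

Rachford–Rice: g(V/F) = Σ zᵢ(Kᵢ−1)/(1+V/F(Kᵢ−1)) = 0.
Check two-phase: ΣzᵢKᵢ = 1.5507 > 1 and Σzᵢ/Kᵢ = 1.3911 > 1, so g(0) = 0.5507 > 0 and g(1) = -0.3911 < 0.
Newton–Raphson from V/F = 0.5:
  V/F = 0.5000: g = 0.08595, g' = -0.7477 → V/F = 0.6150
  V/F = 0.6150: g = -0.00109, g' = -0.7750 → V/F = 0.6136
Converged at V/F = 0.6136.
Then V = V/F·F = 0.6136·420.1 = 257.8 mol/h and L = F − V = 162.3 mol/h.

V = 257.8 mol/h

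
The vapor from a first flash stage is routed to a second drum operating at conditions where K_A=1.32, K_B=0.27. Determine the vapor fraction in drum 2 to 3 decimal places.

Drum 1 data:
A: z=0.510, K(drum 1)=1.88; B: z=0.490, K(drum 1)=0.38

Drum 1:
Material balance + equilibrium reduce to Σ zᵢ(Kᵢ−1)/(1+ψ₁(Kᵢ−1)) = 0.
Check two-phase: ΣzᵢKᵢ = 1.145 > 1 and Σzᵢ/Kᵢ = 1.561 > 1, so g(0) = 0.145 > 0 and g(1) = -0.561 < 0.
Newton iteration, ψ₁⁰ = 0.5:
  ψ₁ = 0.500: g = -0.1286, g' = -0.586 → ψ₁ = 0.281
  ψ₁ = 0.281: g = -0.0078, g' = -0.530 → ψ₁ = 0.266
Converged at ψ₁ = 0.266.
Drum-1 compositions:
  A: x = 0.413, y = 0.777
  B: x = 0.587, y = 0.223
Drum-2 feed = drum-1 vapor: z₂ = (0.7771, 0.2229).
Drum 2:
Binary case is linear: z₁(K₁−1)(1+ψ₂(K₂−1)) + z₂(K₂−1)(1+ψ₂(K₁−1)) = 0
⇒ ψ₂ = [z₁(K₁−1)+z₂(K₂−1)] / [−(K₁−1)(K₂−1)] = 0.0859/0.2336 = 0.368
  A: x = 0.695, y = 0.918
  B: x = 0.305, y = 0.082

V/F (drum 2) = 0.368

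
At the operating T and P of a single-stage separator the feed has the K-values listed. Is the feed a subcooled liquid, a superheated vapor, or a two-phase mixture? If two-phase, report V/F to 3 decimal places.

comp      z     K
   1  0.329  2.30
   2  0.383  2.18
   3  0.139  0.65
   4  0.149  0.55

superheated vapor

ΣzᵢKᵢ = 1.764; Σzᵢ/Kᵢ = 0.803.
Since Σzᵢ/Kᵢ < 1 the mixture is above its dew point — single vapor phase.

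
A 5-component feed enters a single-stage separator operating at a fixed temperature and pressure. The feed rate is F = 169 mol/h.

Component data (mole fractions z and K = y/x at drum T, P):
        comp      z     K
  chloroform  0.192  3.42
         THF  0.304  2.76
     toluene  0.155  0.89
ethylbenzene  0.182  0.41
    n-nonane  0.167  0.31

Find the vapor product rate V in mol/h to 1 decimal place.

V = 115.8 mol/h

Rachford–Rice: g(ψ) = Σ zᵢ(Kᵢ−1)/(1+ψ(Kᵢ−1)) = 0.
Check two-phase: ΣzᵢKᵢ = 1.760 > 1 and Σzᵢ/Kᵢ = 1.323 > 1, so g(0) = 0.760 > 0 and g(1) = -0.323 < 0.
Newton iteration, ψ⁰ = 0.39:
  ψ = 0.390: g = 0.2414, g' = -0.886 → ψ = 0.662
  ψ = 0.662: g = 0.0188, g' = -0.809 → ψ = 0.685
Converged at ψ = 0.685.
Then V = ψ·F = 0.6853·169 = 115.8 mol/h and L = F − V = 53.2 mol/h.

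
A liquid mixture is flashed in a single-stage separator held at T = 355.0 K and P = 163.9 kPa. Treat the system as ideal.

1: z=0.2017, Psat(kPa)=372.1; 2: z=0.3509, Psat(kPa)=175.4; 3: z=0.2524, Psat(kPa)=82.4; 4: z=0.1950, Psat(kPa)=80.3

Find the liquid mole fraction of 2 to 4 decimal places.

x_2 = 0.3475

Raoult's law: Kᵢ = Pᵢˢᵃᵗ/P = Pᵢˢᵃᵗ/163.9.
  K_1 = 372.1/163.9 = 2.270287, K_2 = 175.4/163.9 = 1.070165, K_3 = 82.4/163.9 = 0.502746, K_4 = 80.3/163.9 = 0.489933
Let ψ = V/F and solve Σ zᵢ(Kᵢ−1)/(1+ψ(Kᵢ−1)) = 0.
Feasibility: ΣzᵢKᵢ = 1.0559, Σzᵢ/Kᵢ = 1.3168 — both > 1, two phases present.
Newton iteration, ψ⁰ = 0.63:
  ψ = 0.6300: g = -0.16342, g' = -0.3445 → ψ = 0.1556
  ψ = 0.1556: g = -0.00579, g' = -0.3618 → ψ = 0.1396
  ψ = 0.1396: g = 0.00004, g' = -0.3674 → ψ = 0.1397
Converged at ψ = 0.1397.
Compositions from xᵢ = zᵢ/(1+ψ(Kᵢ−1)), yᵢ = Kᵢxᵢ:
  1: x = 0.1713, y = 0.3889
  2: x = 0.3475, y = 0.3719
  3: x = 0.2712, y = 0.1364
  4: x = 0.2100, y = 0.1029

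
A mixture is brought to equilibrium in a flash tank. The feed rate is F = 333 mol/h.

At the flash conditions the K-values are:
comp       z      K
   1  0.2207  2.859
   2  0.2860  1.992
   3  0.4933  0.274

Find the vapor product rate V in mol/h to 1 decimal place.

V = 108.8 mol/h

Iterate (Newton) starting at ψ = 0.5:
  ψ = 0.5000: g = -0.15994, g' = -0.9714 → ψ = 0.3354
  ψ = 0.3354: g = -0.00777, g' = -0.9022 → ψ = 0.3267
Converged at ψ = 0.3267.
Then V = ψ·F = 0.3267·333 = 108.8 mol/h and L = F − V = 224.2 mol/h.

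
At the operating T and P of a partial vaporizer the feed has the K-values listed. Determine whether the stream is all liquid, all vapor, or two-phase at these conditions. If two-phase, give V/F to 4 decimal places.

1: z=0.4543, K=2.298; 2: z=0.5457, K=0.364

two-phase, V/F = 0.2939

ΣzᵢKᵢ = 1.2426; Σzᵢ/Kᵢ = 1.6969.
Both exceed 1, so a two-phase solution exists.
Newton–Raphson from ψ = 0.67:
  ψ = 0.6700: g = -0.28937, g' = -0.8892 → ψ = 0.3446
  ψ = 0.3446: g = -0.03702, g' = -0.7274 → ψ = 0.2937
  ψ = 0.2937: g = 0.00016, g' = -0.7350 → ψ = 0.2939
Converged at ψ = 0.2939.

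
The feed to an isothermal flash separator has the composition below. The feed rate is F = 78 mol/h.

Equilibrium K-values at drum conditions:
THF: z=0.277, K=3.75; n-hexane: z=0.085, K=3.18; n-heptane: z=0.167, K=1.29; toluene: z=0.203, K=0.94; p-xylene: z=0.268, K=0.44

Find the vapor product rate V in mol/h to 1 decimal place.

Rachford–Rice: g(V/F) = Σ zᵢ(Kᵢ−1)/(1+V/F(Kᵢ−1)) = 0.
g(0) = ΣzᵢKᵢ − 1 = 0.833 and g(1) = 1 − Σzᵢ/Kᵢ = -0.055, so a root lies in (0, 1).
Iterate (Newton) starting at V/F = 0.51:
  V/F = 0.510: g = 0.2244, g' = -0.630 → V/F = 0.866
  V/F = 0.866: g = 0.0237, g' = -0.558 → V/F = 0.909
  V/F = 0.909: g = -0.0003, g' = -0.575 → V/F = 0.908
Converged at V/F = 0.908.
Then V = V/F·F = 0.9082·78 = 70.8 mol/h and L = F − V = 7.2 mol/h.

V = 70.8 mol/h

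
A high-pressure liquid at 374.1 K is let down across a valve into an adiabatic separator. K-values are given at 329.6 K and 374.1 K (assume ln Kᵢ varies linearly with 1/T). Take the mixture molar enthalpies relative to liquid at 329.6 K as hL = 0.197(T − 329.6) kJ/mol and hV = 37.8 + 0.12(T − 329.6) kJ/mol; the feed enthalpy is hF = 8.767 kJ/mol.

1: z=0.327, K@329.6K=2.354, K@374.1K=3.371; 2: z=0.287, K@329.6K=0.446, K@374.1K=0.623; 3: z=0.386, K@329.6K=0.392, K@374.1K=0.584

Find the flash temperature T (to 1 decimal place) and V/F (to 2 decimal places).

T = 340.4 K, V/F = 0.18

Adiabatic flash: solve Rachford–Rice at each trial T, then check hF = ψ·hV(T) + (1−ψ)·hL(T).
  T = 329.6 K: K = (2.354, 0.446, 0.392), RR gives ψ = 0.062, H_out = 2.340 kJ/mol
  T = 374.1 K: K = (3.371, 0.623, 0.584), RR gives ψ = 0.534, H_out = 27.137 kJ/mol
  T = 351.9 K: K = (2.850, 0.533, 0.485), RR gives ψ = 0.297, H_out = 15.110 kJ/mol
  T = 340.8 K: K = (2.600, 0.489, 0.438), RR gives ψ = 0.184, H_out = 9.011 kJ/mol
  T = 335.2 K: K = (2.476, 0.467, 0.415), RR gives ψ = 0.125, H_out = 5.767 kJ/mol
  T = 338.0 K: K = (2.537, 0.478, 0.426), RR gives ψ = 0.155, H_out = 7.408 kJ/mol
  T = 339.4 K: K = (2.568, 0.484, 0.432), RR gives ψ = 0.170, H_out = 8.214 kJ/mol
Linear interpolation between T = 339.4 (H_out = 8.214) and T = 340.8 (H_out = 9.011) on hF = 8.767 gives T ≈ 340.4 K, at which ψ = 0.18.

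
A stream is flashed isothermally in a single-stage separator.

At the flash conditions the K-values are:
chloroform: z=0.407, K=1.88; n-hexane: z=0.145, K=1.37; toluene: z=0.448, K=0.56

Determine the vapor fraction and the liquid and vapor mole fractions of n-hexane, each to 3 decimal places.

Material balance + equilibrium reduce to Σ zᵢ(Kᵢ−1)/(1+ψ(Kᵢ−1)) = 0.
Check two-phase: ΣzᵢKᵢ = 1.215 > 1 and Σzᵢ/Kᵢ = 1.122 > 1, so g(0) = 0.215 > 0 and g(1) = -0.122 < 0.
Newton–Raphson from ψ = 0.5:
  ψ = 0.500: g = 0.0413, g' = -0.309 → ψ = 0.634
Converged at ψ = 0.634.
Compositions from xᵢ = zᵢ/(1+ψ(Kᵢ−1)), yᵢ = Kᵢxᵢ:
  chloroform: x = 0.261, y = 0.491
  n-hexane: x = 0.117, y = 0.161
  toluene: x = 0.621, y = 0.348

ψ = 0.634, x_n-hexane = 0.117, y_n-hexane = 0.161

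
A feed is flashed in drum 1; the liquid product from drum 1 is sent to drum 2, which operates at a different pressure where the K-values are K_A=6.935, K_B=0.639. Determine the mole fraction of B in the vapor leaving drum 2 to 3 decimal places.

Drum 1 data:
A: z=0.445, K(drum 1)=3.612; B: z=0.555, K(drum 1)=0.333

y_B (drum 2) = 0.602

Drum 1:
Material balance + equilibrium reduce to Σ zᵢ(Kᵢ−1)/(1+ψ₁(Kᵢ−1)) = 0.
g(0) = ΣzᵢKᵢ − 1 = 0.792 and g(1) = 1 − Σzᵢ/Kᵢ = -0.790, so a root lies in (0, 1).
Iterate (Newton) starting at ψ₁ = 0.4:
  ψ₁ = 0.400: g = 0.0635, g' = -1.185 → ψ₁ = 0.454
  ψ₁ = 0.454: g = 0.0012, g' = -1.144 → ψ₁ = 0.455
Converged at ψ₁ = 0.455.
Drum-1 compositions:
  A: x = 0.203, y = 0.735
  B: x = 0.797, y = 0.265
Drum-2 feed = drum-1 liquid: z₂ = (0.2034, 0.7966).
Drum 2:
Rachford–Rice: g(ψ₂) = Σ zᵢ(Kᵢ−1)/(1+ψ₂(Kᵢ−1)) = 0.
g(0) = ΣzᵢKᵢ − 1 = 0.920 and g(1) = 1 − Σzᵢ/Kᵢ = -0.276, so a root lies in (0, 1).
Binary case is linear: z₁(K₁−1)(1+ψ₂(K₂−1)) + z₂(K₂−1)(1+ψ₂(K₁−1)) = 0
⇒ ψ₂ = [z₁(K₁−1)+z₂(K₂−1)] / [−(K₁−1)(K₂−1)] = 0.9197/2.1425 = 0.429
  A: x = 0.057, y = 0.398
  B: x = 0.943, y = 0.602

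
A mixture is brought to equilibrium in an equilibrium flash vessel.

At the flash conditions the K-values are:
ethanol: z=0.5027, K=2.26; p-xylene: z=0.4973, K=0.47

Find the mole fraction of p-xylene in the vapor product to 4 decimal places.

Rachford–Rice: g(ψ) = Σ zᵢ(Kᵢ−1)/(1+ψ(Kᵢ−1)) = 0.
Feasibility: ΣzᵢKᵢ = 1.3698, Σzᵢ/Kᵢ = 1.2805 — both > 1, two phases present.
Newton iteration, ψ⁰ = 0.5:
  ψ = 0.5000: g = 0.02999, g' = -0.5590 → ψ = 0.5537
  ψ = 0.5537: g = 0.00008, g' = -0.5567 → ψ = 0.5538
Converged at ψ = 0.5538.
Compositions from xᵢ = zᵢ/(1+ψ(Kᵢ−1)), yᵢ = Kᵢxᵢ:
  ethanol: x = 0.2961, y = 0.6692
  p-xylene: x = 0.7039, y = 0.3308

y_p-xylene = 0.3308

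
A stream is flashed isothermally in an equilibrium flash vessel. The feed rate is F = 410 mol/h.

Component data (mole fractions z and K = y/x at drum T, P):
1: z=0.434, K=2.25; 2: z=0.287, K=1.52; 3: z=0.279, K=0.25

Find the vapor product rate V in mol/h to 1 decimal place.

Iterate (Newton) starting at V/F = 0.5:
  V/F = 0.500: g = 0.1175, g' = -0.707 → V/F = 0.666
  V/F = 0.666: g = -0.0113, g' = -0.871 → V/F = 0.653
Converged at V/F = 0.653.
Then V = V/F·F = 0.6530·410 = 267.7 mol/h and L = F − V = 142.3 mol/h.

V = 267.7 mol/h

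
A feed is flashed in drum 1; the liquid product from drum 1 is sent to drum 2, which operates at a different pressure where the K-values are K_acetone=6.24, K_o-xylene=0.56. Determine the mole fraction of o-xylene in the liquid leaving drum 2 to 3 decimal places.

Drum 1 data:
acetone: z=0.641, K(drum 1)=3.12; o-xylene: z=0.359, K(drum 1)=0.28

Drum 1:
Material balance + equilibrium reduce to Σ zᵢ(Kᵢ−1)/(1+ψ₁(Kᵢ−1)) = 0.
g(0) = ΣzᵢKᵢ − 1 = 1.100 and g(1) = 1 − Σzᵢ/Kᵢ = -0.488, so a root lies in (0, 1).
Binary case is linear: z₁(K₁−1)(1+ψ₁(K₂−1)) + z₂(K₂−1)(1+ψ₁(K₁−1)) = 0
⇒ ψ₁ = [z₁(K₁−1)+z₂(K₂−1)] / [−(K₁−1)(K₂−1)] = 1.1004/1.5264 = 0.721
Drum-1 compositions:
  acetone: x = 0.254, y = 0.791
  o-xylene: x = 0.746, y = 0.209
Drum-2 feed = drum-1 liquid: z₂ = (0.2535, 0.7465).
Drum 2:
Material balance + equilibrium reduce to Σ zᵢ(Kᵢ−1)/(1+ψ₂(Kᵢ−1)) = 0.
g(0) = ΣzᵢKᵢ − 1 = 1.000 and g(1) = 1 − Σzᵢ/Kᵢ = -0.374, so a root lies in (0, 1).
Binary case is linear: z₁(K₁−1)(1+ψ₂(K₂−1)) + z₂(K₂−1)(1+ψ₂(K₁−1)) = 0
⇒ ψ₂ = [z₁(K₁−1)+z₂(K₂−1)] / [−(K₁−1)(K₂−1)] = 1.0000/2.3056 = 0.434
  acetone: x = 0.077, y = 0.483
  o-xylene: x = 0.923, y = 0.517

x_o-xylene (drum 2) = 0.923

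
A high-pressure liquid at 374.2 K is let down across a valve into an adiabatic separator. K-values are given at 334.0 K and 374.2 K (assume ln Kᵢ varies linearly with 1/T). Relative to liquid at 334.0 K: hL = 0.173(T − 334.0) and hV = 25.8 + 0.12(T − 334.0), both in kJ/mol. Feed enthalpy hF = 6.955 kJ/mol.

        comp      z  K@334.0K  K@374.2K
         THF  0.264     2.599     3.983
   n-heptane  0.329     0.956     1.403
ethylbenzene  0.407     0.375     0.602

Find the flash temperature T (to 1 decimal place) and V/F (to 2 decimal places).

Adiabatic flash: solve Rachford–Rice at each trial T, then check hF = ψ·hV(T) + (1−ψ)·hL(T).
  T = 334.0 K: K = (2.599, 0.956, 0.375), RR gives ψ = 0.225, H_out = 5.797 kJ/mol
  T = 374.2 K: K = (3.983, 1.403, 0.602), RR gives ψ = 1.000, H_out = 30.624 kJ/mol
  T = 354.1 K: K = (3.257, 1.171, 0.482), RR gives ψ = 0.595, H_out = 18.204 kJ/mol
  T = 344.1 K: K = (2.921, 1.062, 0.427), RR gives ψ = 0.407, H_out = 12.033 kJ/mol
  T = 339.1 K: K = (2.759, 1.009, 0.401), RR gives ψ = 0.317, H_out = 8.970 kJ/mol
  T = 336.6 K: K = (2.680, 0.983, 0.388), RR gives ψ = 0.272, H_out = 7.424 kJ/mol
  T = 335.3 K: K = (2.639, 0.969, 0.381), RR gives ψ = 0.248, H_out = 6.614 kJ/mol
Linear interpolation between T = 335.3 (H_out = 6.614) and T = 336.6 (H_out = 7.424) on hF = 6.955 gives T ≈ 335.8 K, at which ψ = 0.26.

T = 335.8 K, V/F = 0.26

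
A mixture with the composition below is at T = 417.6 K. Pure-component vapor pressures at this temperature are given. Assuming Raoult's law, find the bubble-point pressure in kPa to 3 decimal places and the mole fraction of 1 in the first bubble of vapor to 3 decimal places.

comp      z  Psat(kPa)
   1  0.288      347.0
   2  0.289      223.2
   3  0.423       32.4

Pbub = 178.146 kPa, y_1 = 0.561

At the bubble point ψ → 0, so ΣzᵢKᵢ = 1 with Kᵢ = Pᵢˢᵃᵗ/P ⇒ P = ΣzᵢPᵢˢᵃᵗ.
P = 0.288·347.0 + 0.289·223.2 + 0.423·32.4 = 178.146 kPa
yᵢ = zᵢPᵢˢᵃᵗ/P ⇒ y_1 = 0.288·347.0/178.146 = 0.561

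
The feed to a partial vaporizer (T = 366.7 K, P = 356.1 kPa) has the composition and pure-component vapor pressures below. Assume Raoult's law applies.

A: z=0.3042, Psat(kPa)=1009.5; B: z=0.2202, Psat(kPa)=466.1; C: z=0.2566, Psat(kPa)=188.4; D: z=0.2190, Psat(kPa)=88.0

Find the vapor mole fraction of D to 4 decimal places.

y_D = 0.0772

Raoult's law: Kᵢ = Pᵢˢᵃᵗ/P = Pᵢˢᵃᵗ/356.1.
  K_A = 1009.5/356.1 = 2.834878, K_B = 466.1/356.1 = 1.308902, K_C = 188.4/356.1 = 0.529065, K_D = 88.0/356.1 = 0.247122
Iterate (Newton) starting at ψ = 0.65:
  ψ = 0.6500: g = -0.18584, g' = -0.8219 → ψ = 0.4239
  ψ = 0.4239: g = -0.01903, g' = -0.6971 → ψ = 0.3966
Converged at ψ = 0.3966.
Compositions from xᵢ = zᵢ/(1+ψ(Kᵢ−1)), yᵢ = Kᵢxᵢ:
  A: x = 0.1761, y = 0.4991
  B: x = 0.1962, y = 0.2568
  C: x = 0.3155, y = 0.1669
  D: x = 0.3122, y = 0.0772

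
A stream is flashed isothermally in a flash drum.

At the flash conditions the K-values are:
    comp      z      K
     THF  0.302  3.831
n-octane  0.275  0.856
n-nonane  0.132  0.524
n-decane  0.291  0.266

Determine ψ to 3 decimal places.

ψ = 0.377

Let ψ = V/F and solve Σ zᵢ(Kᵢ−1)/(1+ψ(Kᵢ−1)) = 0.
g(0) = ΣzᵢKᵢ − 1 = 0.539 and g(1) = 1 − Σzᵢ/Kᵢ = -0.746, so a root lies in (0, 1).
Newton–Raphson from ψ = 0.5:
  ψ = 0.500: g = -0.1086, g' = -0.864 → ψ = 0.374
  ψ = 0.374: g = 0.0023, g' = -0.919 → ψ = 0.377
Converged at ψ = 0.377.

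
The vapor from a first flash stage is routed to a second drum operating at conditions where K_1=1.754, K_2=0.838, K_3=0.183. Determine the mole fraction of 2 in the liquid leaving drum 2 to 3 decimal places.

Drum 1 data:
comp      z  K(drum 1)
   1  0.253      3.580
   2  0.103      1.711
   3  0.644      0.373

x_2 (drum 2) = 0.160

Drum 1:
Material balance + equilibrium reduce to Σ zᵢ(Kᵢ−1)/(1+ψ₁(Kᵢ−1)) = 0.
Feasibility: ΣzᵢKᵢ = 1.322, Σzᵢ/Kᵢ = 1.857 — both > 1, two phases present.
Newton–Raphson from ψ₁ = 0.5:
  ψ₁ = 0.500: g = -0.2491, g' = -0.887 → ψ₁ = 0.219
  ψ₁ = 0.219: g = 0.0123, g' = -1.067 → ψ₁ = 0.231
Converged at ψ₁ = 0.231.
Drum-1 compositions:
  1: x = 0.159, y = 0.568
  2: x = 0.088, y = 0.151
  3: x = 0.753, y = 0.281
Drum-2 feed = drum-1 vapor: z₂ = (0.5678, 0.1514, 0.2808).
Drum 2:
Rachford–Rice: g(ψ₂) = Σ zᵢ(Kᵢ−1)/(1+ψ₂(Kᵢ−1)) = 0.
g(0) = ΣzᵢKᵢ − 1 = 0.174 and g(1) = 1 − Σzᵢ/Kᵢ = -1.039, so a root lies in (0, 1).
Newton–Raphson from ψ₂ = 0.5:
  ψ₂ = 0.500: g = -0.1037, g' = -0.711 → ψ₂ = 0.354
  ψ₂ = 0.354: g = -0.0110, g' = -0.577 → ψ₂ = 0.335
Converged at ψ₂ = 0.335.
  1: x = 0.453, y = 0.795
  2: x = 0.160, y = 0.134
  3: x = 0.387, y = 0.071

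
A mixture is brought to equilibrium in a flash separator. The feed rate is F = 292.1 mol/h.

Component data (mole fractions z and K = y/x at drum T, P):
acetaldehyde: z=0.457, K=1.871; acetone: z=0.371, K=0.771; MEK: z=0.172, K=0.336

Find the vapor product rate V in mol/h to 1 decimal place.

Material balance + equilibrium reduce to Σ zᵢ(Kᵢ−1)/(1+ψ(Kᵢ−1)) = 0.
Check two-phase: ΣzᵢKᵢ = 1.199 > 1 and Σzᵢ/Kᵢ = 1.237 > 1, so g(0) = 0.199 > 0 and g(1) = -0.237 < 0.
Iterate (Newton) starting at ψ = 0.5:
  ψ = 0.500: g = 0.0104, g' = -0.363 → ψ = 0.529
  ψ = 0.529: g = -0.0001, g' = -0.368 → ψ = 0.528
Converged at ψ = 0.528.
Then V = ψ·F = 0.5284·292.1 = 154.3 mol/h and L = F − V = 137.8 mol/h.

V = 154.3 mol/h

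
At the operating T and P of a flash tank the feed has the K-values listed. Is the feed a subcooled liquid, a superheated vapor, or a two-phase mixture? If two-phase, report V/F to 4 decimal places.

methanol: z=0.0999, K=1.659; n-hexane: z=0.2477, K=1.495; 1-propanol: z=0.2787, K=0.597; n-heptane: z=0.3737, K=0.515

ΣzᵢKᵢ = 0.8949; Σzᵢ/Kᵢ = 1.4184.
Since ΣzᵢKᵢ < 1 the mixture is below its bubble point — single liquid phase.

subcooled liquid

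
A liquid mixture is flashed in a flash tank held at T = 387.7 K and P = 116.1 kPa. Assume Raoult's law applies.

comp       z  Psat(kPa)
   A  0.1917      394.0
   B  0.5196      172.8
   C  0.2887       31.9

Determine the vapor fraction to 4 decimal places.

ψ = 0.6188

Raoult's law: Kᵢ = Pᵢˢᵃᵗ/P = Pᵢˢᵃᵗ/116.1.
  K_A = 394.0/116.1 = 3.393626, K_B = 172.8/116.1 = 1.488372, K_C = 31.9/116.1 = 0.274763
Material balance + equilibrium reduce to Σ zᵢ(Kᵢ−1)/(1+ψ(Kᵢ−1)) = 0.
Feasibility: ΣzᵢKᵢ = 1.5032, Σzᵢ/Kᵢ = 1.4563 — both > 1, two phases present.
Newton–Raphson from ψ = 0.53:
  ψ = 0.5300: g = 0.06374, g' = -0.6923 → ψ = 0.6221
  ψ = 0.6221: g = -0.00250, g' = -0.7543 → ψ = 0.6188
Converged at ψ = 0.6188.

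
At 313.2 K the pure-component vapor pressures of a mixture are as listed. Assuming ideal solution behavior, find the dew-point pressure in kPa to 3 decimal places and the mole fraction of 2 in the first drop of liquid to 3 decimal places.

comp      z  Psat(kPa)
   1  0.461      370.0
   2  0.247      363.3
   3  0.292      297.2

At the dew point ψ → 1, so Σzᵢ/Kᵢ = 1 with Kᵢ = Pᵢˢᵃᵗ/P ⇒ 1/P = Σzᵢ/Pᵢˢᵃᵗ.
1/P = 0.461/370.0 + 0.247/363.3 + 0.292/297.2 = 0.002908 ⇒ P = 343.840 kPa
xᵢ = zᵢP/Pᵢˢᵃᵗ ⇒ x_2 = 0.247·343.840/363.3 = 0.234

Pdew = 343.840 kPa, x_2 = 0.234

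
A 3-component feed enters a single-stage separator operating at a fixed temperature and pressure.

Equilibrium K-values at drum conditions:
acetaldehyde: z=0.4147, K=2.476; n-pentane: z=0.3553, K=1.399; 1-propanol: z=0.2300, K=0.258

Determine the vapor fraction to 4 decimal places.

Material balance + equilibrium reduce to Σ zᵢ(Kᵢ−1)/(1+ψ(Kᵢ−1)) = 0.
Feasibility: ΣzᵢKᵢ = 1.5832, Σzᵢ/Kᵢ = 1.3129 — both > 1, two phases present.
Newton–Raphson from ψ = 0.34:
  ψ = 0.3400: g = 0.30415, g' = -0.6709 → ψ = 0.7934
  ψ = 0.7934: g = -0.02527, g' = -0.9727 → ψ = 0.7674
  ψ = 0.7674: g = -0.00077, g' = -0.9147 → ψ = 0.7665
Converged at ψ = 0.7665.

ψ = 0.7665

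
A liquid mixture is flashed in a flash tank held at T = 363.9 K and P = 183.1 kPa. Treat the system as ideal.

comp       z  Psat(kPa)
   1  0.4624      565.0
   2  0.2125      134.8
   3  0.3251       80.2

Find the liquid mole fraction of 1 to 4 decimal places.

x_1 = 0.1826

Raoult's law: Kᵢ = Pᵢˢᵃᵗ/P = Pᵢˢᵃᵗ/183.1.
  K_1 = 565.0/183.1 = 3.085745, K_2 = 134.8/183.1 = 0.736210, K_3 = 80.2/183.1 = 0.438012
Rachford–Rice: g(β) = Σ zᵢ(Kᵢ−1)/(1+β(Kᵢ−1)) = 0.
g(0) = ΣzᵢKᵢ − 1 = 0.7257 and g(1) = 1 − Σzᵢ/Kᵢ = -0.1807, so a root lies in (0, 1).
Newton iteration, β⁰ = 0.68:
  β = 0.6800: g = 0.03480, g' = -0.6349 → β = 0.7348
  β = 0.7348: g = 0.00006, g' = -0.6343 → β = 0.7349
Converged at β = 0.7349.
Compositions from xᵢ = zᵢ/(1+β(Kᵢ−1)), yᵢ = Kᵢxᵢ:
  1: x = 0.1826, y = 0.5633
  2: x = 0.2636, y = 0.1941
  3: x = 0.5538, y = 0.2426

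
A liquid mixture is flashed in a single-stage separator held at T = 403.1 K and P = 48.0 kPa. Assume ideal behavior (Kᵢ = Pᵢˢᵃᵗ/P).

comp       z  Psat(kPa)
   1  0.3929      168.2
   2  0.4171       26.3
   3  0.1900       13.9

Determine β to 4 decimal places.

β = 0.4813

Raoult's law: Kᵢ = Pᵢˢᵃᵗ/P = Pᵢˢᵃᵗ/48.0.
  K_1 = 168.2/48.0 = 3.504167, K_2 = 26.3/48.0 = 0.547917, K_3 = 13.9/48.0 = 0.289583
Material balance + equilibrium reduce to Σ zᵢ(Kᵢ−1)/(1+β(Kᵢ−1)) = 0.
Check two-phase: ΣzᵢKᵢ = 1.6603 > 1 and Σzᵢ/Kᵢ = 1.5295 > 1, so g(0) = 0.6603 > 0 and g(1) = -0.5295 < 0.
Newton–Raphson from β = 0.5:
  β = 0.5000: g = -0.01609, g' = -0.8587 → β = 0.4813
Converged at β = 0.4813.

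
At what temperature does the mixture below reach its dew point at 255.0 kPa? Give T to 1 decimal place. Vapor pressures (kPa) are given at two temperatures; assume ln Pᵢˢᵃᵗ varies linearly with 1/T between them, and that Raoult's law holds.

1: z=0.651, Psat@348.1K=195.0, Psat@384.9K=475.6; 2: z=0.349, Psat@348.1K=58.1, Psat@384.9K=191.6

Dew-point temperature: Σzᵢ·P/Pᵢˢᵃᵗ(T) = 1. Interpolate ln Pᵢˢᵃᵗ = aᵢ + bᵢ/T.
  T = 348.1 K: ΣzᵢP/Pᵢˢᵃᵗ = 2.3831
  T = 384.9 K: ΣzᵢP/Pᵢˢᵃᵗ = 0.8135
  T = 366.5 K: ΣzᵢP/Pᵢˢᵃᵗ = 1.3516
  T = 375.7 K: ΣzᵢP/Pᵢˢᵃᵗ = 1.0415
  T = 380.3 K: ΣzᵢP/Pᵢˢᵃᵗ = 0.9190
  T = 378.0 K: ΣzᵢP/Pᵢˢᵃᵗ = 0.9779
Interpolating between 375.7 K and 378.0 K gives T ≈ 377.2 K.

T = 377.2 K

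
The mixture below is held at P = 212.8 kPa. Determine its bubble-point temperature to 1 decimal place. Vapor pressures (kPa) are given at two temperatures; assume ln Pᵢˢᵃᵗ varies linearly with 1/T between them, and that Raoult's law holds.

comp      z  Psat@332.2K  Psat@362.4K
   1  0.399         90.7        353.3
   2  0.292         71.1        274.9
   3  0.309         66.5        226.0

T = 354.8 K

Bubble-point temperature: ΣzᵢPᵢˢᵃᵗ(T) = P. Interpolate ln Pᵢˢᵃᵗ = aᵢ + bᵢ/T.
  T = 332.2 K: ΣzᵢPᵢˢᵃᵗ = 77.50 kPa
  T = 362.4 K: ΣzᵢPᵢˢᵃᵗ = 291.07 kPa
  T = 347.3 K: ΣzᵢPᵢˢᵃᵗ = 154.51 kPa
  T = 354.9 K: ΣzᵢPᵢˢᵃᵗ = 213.93 kPa
  T = 351.1 K: ΣzᵢPᵢˢᵃᵗ = 182.13 kPa
  T = 353.0 K: ΣzᵢPᵢˢᵃᵗ = 197.47 kPa
Interpolating between 353.0 K and 354.9 K gives T ≈ 354.8 K.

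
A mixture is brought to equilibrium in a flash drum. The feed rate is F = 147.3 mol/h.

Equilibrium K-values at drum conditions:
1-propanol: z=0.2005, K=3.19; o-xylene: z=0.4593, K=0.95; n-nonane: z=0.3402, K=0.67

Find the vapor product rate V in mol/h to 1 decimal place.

V = 105.6 mol/h

Material balance + equilibrium reduce to Σ zᵢ(Kᵢ−1)/(1+V/F(Kᵢ−1)) = 0.
g(0) = ΣzᵢKᵢ − 1 = 0.3039 and g(1) = 1 − Σzᵢ/Kᵢ = -0.0541, so a root lies in (0, 1).
Newton–Raphson from V/F = 0.5:
  V/F = 0.5000: g = 0.05159, g' = -0.2734 → V/F = 0.6887
  V/F = 0.6887: g = 0.00600, g' = -0.2161 → V/F = 0.7164
  V/F = 0.7164: g = 0.00008, g' = -0.2105 → V/F = 0.7168
Converged at V/F = 0.7168.
Then V = V/F·F = 0.7168·147.3 = 105.6 mol/h and L = F − V = 41.7 mol/h.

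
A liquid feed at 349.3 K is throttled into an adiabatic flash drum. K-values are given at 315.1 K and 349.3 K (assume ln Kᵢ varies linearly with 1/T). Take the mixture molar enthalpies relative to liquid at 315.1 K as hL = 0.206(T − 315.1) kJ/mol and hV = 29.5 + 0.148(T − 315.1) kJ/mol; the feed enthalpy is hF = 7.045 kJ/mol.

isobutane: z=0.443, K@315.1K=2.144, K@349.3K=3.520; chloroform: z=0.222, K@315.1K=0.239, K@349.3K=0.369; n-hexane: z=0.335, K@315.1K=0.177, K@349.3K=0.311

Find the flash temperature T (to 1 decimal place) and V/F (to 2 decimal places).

T = 323.1 K, V/F = 0.19

Adiabatic flash: solve Rachford–Rice at each trial T, then check hF = ψ·hV(T) + (1−ψ)·hL(T).
  T = 315.1 K: K = (2.144, 0.239, 0.177), RR gives ψ = 0.068, H_out = 2.006 kJ/mol
  T = 349.3 K: K = (3.520, 0.369, 0.311), RR gives ψ = 0.444, H_out = 19.256 kJ/mol
  T = 332.2 K: K = (2.782, 0.300, 0.238), RR gives ψ = 0.288, H_out = 11.739 kJ/mol
  T = 323.6 K: K = (2.449, 0.269, 0.206), RR gives ψ = 0.191, H_out = 7.303 kJ/mol
  T = 319.4 K: K = (2.295, 0.254, 0.191), RR gives ψ = 0.135, H_out = 4.835 kJ/mol
  T = 321.5 K: K = (2.371, 0.261, 0.198), RR gives ψ = 0.164, H_out = 6.100 kJ/mol
Linear interpolation between T = 321.5 (H_out = 6.100) and T = 323.6 (H_out = 7.303) on hF = 7.045 gives T ≈ 323.1 K, at which ψ = 0.19.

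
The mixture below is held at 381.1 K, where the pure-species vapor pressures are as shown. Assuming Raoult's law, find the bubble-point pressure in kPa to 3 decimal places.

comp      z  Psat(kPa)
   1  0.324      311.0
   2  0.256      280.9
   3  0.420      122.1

Pbub = 223.956 kPa

At the bubble point ψ → 0, so ΣzᵢKᵢ = 1 with Kᵢ = Pᵢˢᵃᵗ/P ⇒ P = ΣzᵢPᵢˢᵃᵗ.
P = 0.324·311.0 + 0.256·280.9 + 0.420·122.1 = 223.956 kPa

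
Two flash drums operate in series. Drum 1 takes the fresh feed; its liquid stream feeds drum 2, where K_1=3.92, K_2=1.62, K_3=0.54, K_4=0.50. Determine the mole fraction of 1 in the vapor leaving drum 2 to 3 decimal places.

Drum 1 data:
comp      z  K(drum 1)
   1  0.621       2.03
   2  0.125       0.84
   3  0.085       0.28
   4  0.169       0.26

Drum 1:
Newton–Raphson from ψ₁ = 0.5:
  ψ₁ = 0.500: g = 0.1063, g' = -0.632 → ψ₁ = 0.668
  ψ₁ = 0.668: g = -0.0090, g' = -0.761 → ψ₁ = 0.657
  ψ₁ = 0.657: g = -0.0001, g' = -0.747 → ψ₁ = 0.656
Converged at ψ₁ = 0.656.
Drum-1 compositions:
  1: x = 0.370, y = 0.752
  2: x = 0.140, y = 0.117
  3: x = 0.161, y = 0.045
  4: x = 0.329, y = 0.085
Drum-2 feed = drum-1 liquid: z₂ = (0.3705, 0.1397, 0.1612, 0.3287).
Drum 2:
Let ψ₂ = V/F and solve Σ zᵢ(Kᵢ−1)/(1+ψ₂(Kᵢ−1)) = 0.
g(0) = ΣzᵢKᵢ − 1 = 0.930 and g(1) = 1 − Σzᵢ/Kᵢ = -0.137, so a root lies in (0, 1).
Iterate (Newton) starting at ψ₂ = 0.35:
  ψ₂ = 0.350: g = 0.3186, g' = -0.978 → ψ₂ = 0.676
  ψ₂ = 0.676: g = 0.0691, g' = -0.643 → ψ₂ = 0.783
  ψ₂ = 0.783: g = 0.0014, g' = -0.622 → ψ₂ = 0.785
Converged at ψ₂ = 0.785.
  1: x = 0.112, y = 0.441
  2: x = 0.094, y = 0.152
  3: x = 0.252, y = 0.136
  4: x = 0.541, y = 0.271

y_1 (drum 2) = 0.441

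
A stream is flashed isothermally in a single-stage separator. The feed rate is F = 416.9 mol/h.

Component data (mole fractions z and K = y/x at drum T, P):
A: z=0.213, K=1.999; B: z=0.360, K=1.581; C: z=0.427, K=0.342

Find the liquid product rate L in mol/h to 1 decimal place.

L = 298.7 mol/h

Let ψ = V/F and solve Σ zᵢ(Kᵢ−1)/(1+ψ(Kᵢ−1)) = 0.
g(0) = ΣzᵢKᵢ − 1 = 0.141 and g(1) = 1 − Σzᵢ/Kᵢ = -0.583, so a root lies in (0, 1).
Newton iteration, ψ⁰ = 0.32:
  ψ = 0.320: g = -0.0183, g' = -0.505 → ψ = 0.284
Converged at ψ = 0.284.
Then V = ψ·F = 0.2835·416.9 = 118.2 mol/h and L = F − V = 298.7 mol/h.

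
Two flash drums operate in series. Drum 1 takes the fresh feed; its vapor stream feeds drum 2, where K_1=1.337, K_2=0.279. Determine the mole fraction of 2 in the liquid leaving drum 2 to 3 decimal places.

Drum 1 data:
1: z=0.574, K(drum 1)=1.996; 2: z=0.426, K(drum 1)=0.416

x_2 (drum 2) = 0.319

Drum 1:
Material balance + equilibrium reduce to Σ zᵢ(Kᵢ−1)/(1+ψ₁(Kᵢ−1)) = 0.
Check two-phase: ΣzᵢKᵢ = 1.323 > 1 and Σzᵢ/Kᵢ = 1.312 > 1, so g(0) = 0.323 > 0 and g(1) = -0.312 < 0.
Binary case is linear: z₁(K₁−1)(1+ψ₁(K₂−1)) + z₂(K₂−1)(1+ψ₁(K₁−1)) = 0
⇒ ψ₁ = [z₁(K₁−1)+z₂(K₂−1)] / [−(K₁−1)(K₂−1)] = 0.3229/0.5817 = 0.555
Drum-1 compositions:
  1: x = 0.370, y = 0.738
  2: x = 0.630, y = 0.262
Drum-2 feed = drum-1 vapor: z₂ = (0.7378, 0.2622).
Drum 2:
Material balance + equilibrium reduce to Σ zᵢ(Kᵢ−1)/(1+ψ₂(Kᵢ−1)) = 0.
Check two-phase: ΣzᵢKᵢ = 1.060 > 1 and Σzᵢ/Kᵢ = 1.492 > 1, so g(0) = 0.060 > 0 and g(1) = -0.492 < 0.
Binary case is linear: z₁(K₁−1)(1+ψ₂(K₂−1)) + z₂(K₂−1)(1+ψ₂(K₁−1)) = 0
⇒ ψ₂ = [z₁(K₁−1)+z₂(K₂−1)] / [−(K₁−1)(K₂−1)] = 0.0596/0.2430 = 0.245
  1: x = 0.681, y = 0.911
  2: x = 0.319, y = 0.089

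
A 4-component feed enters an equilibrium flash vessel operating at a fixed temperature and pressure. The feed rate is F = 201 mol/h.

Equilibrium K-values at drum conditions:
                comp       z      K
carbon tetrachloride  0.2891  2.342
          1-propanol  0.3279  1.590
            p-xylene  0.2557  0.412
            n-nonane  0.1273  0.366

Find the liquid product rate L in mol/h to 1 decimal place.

L = 82.1 mol/h

Let ψ = V/F and solve Σ zᵢ(Kᵢ−1)/(1+ψ(Kᵢ−1)) = 0.
g(0) = ΣzᵢKᵢ − 1 = 0.3504 and g(1) = 1 − Σzᵢ/Kᵢ = -0.2981, so a root lies in (0, 1).
Newton–Raphson from ψ = 0.5:
  ψ = 0.5000: g = 0.05044, g' = -0.5416 → ψ = 0.5931
  ψ = 0.5931: g = -0.00089, g' = -0.5639 → ψ = 0.5916
Converged at ψ = 0.5916.
Then V = ψ·F = 0.5916·201 = 118.9 mol/h and L = F − V = 82.1 mol/h.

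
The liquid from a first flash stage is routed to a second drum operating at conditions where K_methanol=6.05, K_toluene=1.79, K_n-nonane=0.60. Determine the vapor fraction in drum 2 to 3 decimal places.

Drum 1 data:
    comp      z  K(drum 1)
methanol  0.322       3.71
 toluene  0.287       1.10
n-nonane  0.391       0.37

Drum 1:
Rachford–Rice: g(ψ₁) = Σ zᵢ(Kᵢ−1)/(1+ψ₁(Kᵢ−1)) = 0.
g(0) = ΣzᵢKᵢ − 1 = 0.655 and g(1) = 1 − Σzᵢ/Kᵢ = -0.404, so a root lies in (0, 1).
Iterate (Newton) starting at ψ₁ = 0.55:
  ψ₁ = 0.550: g = 0.0006, g' = -0.747 → ψ₁ = 0.551
Converged at ψ₁ = 0.551.
Drum-1 compositions:
  methanol: x = 0.129, y = 0.479
  toluene: x = 0.272, y = 0.299
  n-nonane: x = 0.599, y = 0.222
Drum-2 feed = drum-1 liquid: z₂ = (0.1292, 0.2720, 0.5988).
Drum 2:
Rachford–Rice: g(ψ₂) = Σ zᵢ(Kᵢ−1)/(1+ψ₂(Kᵢ−1)) = 0.
g(0) = ΣzᵢKᵢ − 1 = 0.628 and g(1) = 1 − Σzᵢ/Kᵢ = -0.171, so a root lies in (0, 1).
Iterate (Newton) starting at ψ₂ = 0.5:
  ψ₂ = 0.500: g = 0.0397, g' = -0.502 → ψ₂ = 0.579
  ψ₂ = 0.579: g = 0.0019, g' = -0.456 → ψ₂ = 0.583
Converged at ψ₂ = 0.583.
  methanol: x = 0.033, y = 0.198
  toluene: x = 0.186, y = 0.333
  n-nonane: x = 0.781, y = 0.469

V/F (drum 2) = 0.583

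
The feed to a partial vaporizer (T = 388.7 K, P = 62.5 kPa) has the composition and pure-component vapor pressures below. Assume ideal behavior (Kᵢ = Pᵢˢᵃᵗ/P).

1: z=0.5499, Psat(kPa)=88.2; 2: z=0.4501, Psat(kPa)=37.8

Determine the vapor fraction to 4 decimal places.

ψ = 0.2968

Raoult's law: Kᵢ = Pᵢˢᵃᵗ/P = Pᵢˢᵃᵗ/62.5.
  K_1 = 88.2/62.5 = 1.411200, K_2 = 37.8/62.5 = 0.604800
Material balance + equilibrium reduce to Σ zᵢ(Kᵢ−1)/(1+ψ(Kᵢ−1)) = 0.
Feasibility: ΣzᵢKᵢ = 1.0482, Σzᵢ/Kᵢ = 1.1339 — both > 1, two phases present.
Newton–Raphson from ψ = 0.31:
  ψ = 0.3100: g = -0.00216, g' = -0.1644 → ψ = 0.2969
  ψ = 0.2969: g = -0.00000, g' = -0.1641 → ψ = 0.2968
Converged at ψ = 0.2968.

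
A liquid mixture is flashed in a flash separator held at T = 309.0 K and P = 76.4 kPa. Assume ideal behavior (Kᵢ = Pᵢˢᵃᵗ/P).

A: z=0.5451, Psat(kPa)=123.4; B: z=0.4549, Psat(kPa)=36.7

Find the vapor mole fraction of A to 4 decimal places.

Raoult's law: Kᵢ = Pᵢˢᵃᵗ/P = Pᵢˢᵃᵗ/76.4.
  K_A = 123.4/76.4 = 1.615183, K_B = 36.7/76.4 = 0.480366
Material balance + equilibrium reduce to Σ zᵢ(Kᵢ−1)/(1+ψ(Kᵢ−1)) = 0.
g(0) = ΣzᵢKᵢ − 1 = 0.0990 and g(1) = 1 − Σzᵢ/Kᵢ = -0.2845, so a root lies in (0, 1).
Binary case is linear: z₁(K₁−1)(1+ψ(K₂−1)) + z₂(K₂−1)(1+ψ(K₁−1)) = 0
⇒ ψ = [z₁(K₁−1)+z₂(K₂−1)] / [−(K₁−1)(K₂−1)] = 0.09896/0.31967 = 0.3096
Compositions from xᵢ = zᵢ/(1+ψ(Kᵢ−1)), yᵢ = Kᵢxᵢ:
  A: x = 0.4579, y = 0.7396
  B: x = 0.5421, y = 0.2604

y_A = 0.7396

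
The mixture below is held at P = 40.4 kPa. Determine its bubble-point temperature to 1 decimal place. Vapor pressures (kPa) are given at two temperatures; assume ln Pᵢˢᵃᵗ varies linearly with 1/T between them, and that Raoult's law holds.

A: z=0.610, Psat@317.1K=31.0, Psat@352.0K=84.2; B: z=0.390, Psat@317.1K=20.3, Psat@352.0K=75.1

T = 329.3 K

Bubble-point temperature: ΣzᵢPᵢˢᵃᵗ(T) = P. Interpolate ln Pᵢˢᵃᵗ = aᵢ + bᵢ/T.
  T = 317.1 K: ΣzᵢPᵢˢᵃᵗ = 26.83 kPa
  T = 352.0 K: ΣzᵢPᵢˢᵃᵗ = 80.65 kPa
  T = 334.6 K: ΣzᵢPᵢˢᵃᵗ = 47.82 kPa
  T = 325.9 K: ΣzᵢPᵢˢᵃᵗ = 36.13 kPa
  T = 330.2 K: ΣzᵢPᵢˢᵃᵗ = 41.57 kPa
  T = 328.0 K: ΣzᵢPᵢˢᵃᵗ = 38.71 kPa
Interpolating between 328.0 K and 330.2 K gives T ≈ 329.3 K.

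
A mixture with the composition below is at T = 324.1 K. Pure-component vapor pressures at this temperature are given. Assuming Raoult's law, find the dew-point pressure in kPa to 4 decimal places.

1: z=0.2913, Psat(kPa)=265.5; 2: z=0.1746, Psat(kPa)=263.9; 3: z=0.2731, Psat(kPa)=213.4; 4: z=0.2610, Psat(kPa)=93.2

At the dew point ψ → 1, so Σzᵢ/Kᵢ = 1 with Kᵢ = Pᵢˢᵃᵗ/P ⇒ 1/P = Σzᵢ/Pᵢˢᵃᵗ.
1/P = 0.2913/265.5 + 0.1746/263.9 + 0.2731/213.4 + 0.2610/93.2 = 0.0058390 ⇒ P = 171.2629 kPa

Pdew = 171.2629 kPa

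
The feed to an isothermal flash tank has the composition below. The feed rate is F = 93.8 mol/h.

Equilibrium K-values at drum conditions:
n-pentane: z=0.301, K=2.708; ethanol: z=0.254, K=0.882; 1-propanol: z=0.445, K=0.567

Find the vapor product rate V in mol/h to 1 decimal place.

Rachford–Rice: g(β) = Σ zᵢ(Kᵢ−1)/(1+β(Kᵢ−1)) = 0.
g(0) = ΣzᵢKᵢ − 1 = 0.291 and g(1) = 1 − Σzᵢ/Kᵢ = -0.184, so a root lies in (0, 1).
Newton iteration, β⁰ = 0.61:
  β = 0.610: g = -0.0424, g' = -0.369 → β = 0.495
  β = 0.495: g = 0.0014, g' = -0.397 → β = 0.499
Converged at β = 0.499.
Then V = β·F = 0.4988·93.8 = 46.8 mol/h and L = F − V = 47.0 mol/h.

V = 46.8 mol/h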